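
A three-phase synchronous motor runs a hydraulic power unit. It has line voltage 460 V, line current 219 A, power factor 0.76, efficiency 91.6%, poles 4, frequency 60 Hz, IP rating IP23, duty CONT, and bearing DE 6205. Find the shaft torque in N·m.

644 N·m

P_in = √3·V·I·cosφ = 1.732 × 460 × 219 × 0.76 = 132606 W
P_out = η·P_in = 0.916 × 132606 = 121467 W
n = n_s = 120×60/4 = 1800 rpm (synchronous)
ω = 2π×1800/60 = 188.5 rad/s
τ = P_out/ω = 121467/188.5 = 644 N·m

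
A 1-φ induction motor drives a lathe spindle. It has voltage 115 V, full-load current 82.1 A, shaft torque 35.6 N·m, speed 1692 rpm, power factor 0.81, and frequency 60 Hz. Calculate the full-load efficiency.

ω = 2π × 1692/60 = 177.2 rad/s; P_out = τω = 35.6 × 177.2 = 6308 W
P_in = V·I·cosφ = 115 × 82.1 × 0.81 = 7648 W
η = P_out / P_in = 6308 / 7648 = 0.825 = 82.5%

82.5 %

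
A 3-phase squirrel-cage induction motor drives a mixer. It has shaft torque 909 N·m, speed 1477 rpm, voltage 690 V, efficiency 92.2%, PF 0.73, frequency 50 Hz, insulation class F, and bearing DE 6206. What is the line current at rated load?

ω = 2π×1477/60 = 154.7 rad/s; P_out = τω = 909 × 154.7 = 140622 W
P_in = P_out / η = 140622 / 0.922 = 152518 W
I_L = P_in / (√3·V_L·cosφ) = 152518 / (1.732 × 690 × 0.73) = 175 A

175 A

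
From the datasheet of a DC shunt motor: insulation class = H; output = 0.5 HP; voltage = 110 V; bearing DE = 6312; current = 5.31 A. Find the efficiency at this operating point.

63.9 %

P_out = 0.5 × 746 = 373 W
P_in = V·I = 110 × 5.31 = 584 W
η = P_out / P_in = 373 / 584 = 0.639 = 63.9%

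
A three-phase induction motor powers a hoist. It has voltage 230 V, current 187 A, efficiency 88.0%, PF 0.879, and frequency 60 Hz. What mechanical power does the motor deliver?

P_in = √3·V·I·cosφ = 1.732 × 230 × 187 × 0.879 = 65480 W
P_out = η·P_in = 0.88 × 65480 = 57622 W

57.6 kW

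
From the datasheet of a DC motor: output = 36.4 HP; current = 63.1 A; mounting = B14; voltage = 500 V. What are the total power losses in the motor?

4.4 kW

P_in = V·I = 500×63.1 = 31550 W
P_out = 36.4×746 = 27154 W
Losses = P_in − P_out = 31550 − 27154 = 4396 W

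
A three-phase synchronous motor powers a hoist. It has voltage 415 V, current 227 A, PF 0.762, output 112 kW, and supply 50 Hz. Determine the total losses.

P_in = √3·V·I·cosφ = 1.732×415×227×0.762 = 124330 W
P_out = 112000 W
Losses = P_in − P_out = 124330 − 112000 = 12330 W

12.3 kW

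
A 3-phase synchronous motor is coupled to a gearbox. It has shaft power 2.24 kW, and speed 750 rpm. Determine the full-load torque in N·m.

28.5 N·m

ω = 2π × 750/60 = 78.54 rad/s
τ = P/ω = 2240/78.54 = 28.5 N·m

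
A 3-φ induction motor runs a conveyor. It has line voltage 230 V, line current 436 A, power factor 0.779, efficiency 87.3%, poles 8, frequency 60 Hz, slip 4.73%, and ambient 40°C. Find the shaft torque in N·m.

1320 N·m

P_in = √3·V·I·cosφ = 1.732 × 230 × 436 × 0.779 = 135301 W
P_out = η·P_in = 0.873 × 135301 = 118118 W
n_s = 120×60/8 = 900 rpm; n = 900×(1−0.0473) = 857 rpm
ω = 2π×857/60 = 89.74 rad/s
τ = P_out/ω = 118118/89.74 = 1320 N·m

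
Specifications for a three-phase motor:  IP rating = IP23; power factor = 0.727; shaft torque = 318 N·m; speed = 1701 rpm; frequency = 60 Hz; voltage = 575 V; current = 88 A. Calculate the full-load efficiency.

ω = 2π × 1701/60 = 178.1 rad/s; P_out = τω = 318 × 178.1 = 56636 W
P_in = √3·V_L·I_L·cosφ = 1.732 × 575 × 88 × 0.727 = 63714 W
η = P_out / P_in = 56636 / 63714 = 0.889 = 88.9%

88.9 %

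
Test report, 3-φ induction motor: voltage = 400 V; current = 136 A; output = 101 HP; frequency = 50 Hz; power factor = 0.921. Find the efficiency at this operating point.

86.8 %

P_out = 101 × 746 = 75346 W
P_in = √3·V_L·I_L·cosφ = 1.732 × 400 × 136 × 0.921 = 86777 W
η = P_out / P_in = 75346 / 86777 = 0.868 = 86.8%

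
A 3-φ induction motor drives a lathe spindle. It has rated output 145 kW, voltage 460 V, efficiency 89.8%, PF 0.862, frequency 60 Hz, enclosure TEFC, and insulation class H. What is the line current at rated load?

P_out = 145 kW = 145000 W
P_in = P_out / η = 145000 / 0.898 = 161470 W
I_L = P_in / (√3·V_L·cosφ) = 161470 / (1.732 × 460 × 0.862) = 235 A

235 A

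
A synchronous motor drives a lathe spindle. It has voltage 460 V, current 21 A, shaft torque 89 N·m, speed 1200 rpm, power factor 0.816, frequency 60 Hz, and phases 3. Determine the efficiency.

81.9 %

ω = 2π × 1200/60 = 125.7 rad/s; P_out = τω = 89 × 125.7 = 11187 W
P_in = √3·V_L·I_L·cosφ = 1.732 × 460 × 21 × 0.816 = 13653 W
η = P_out / P_in = 11187 / 13653 = 0.819 = 81.9%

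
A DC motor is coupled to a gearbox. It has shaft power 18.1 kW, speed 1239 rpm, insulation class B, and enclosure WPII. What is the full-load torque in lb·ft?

103 lb·ft

ω = 2π × 1239/60 = 129.7 rad/s
τ = P/ω = 18100/129.7 = 139.6 N·m
In lb·ft: 139.6/1.356 = 103 lb·ft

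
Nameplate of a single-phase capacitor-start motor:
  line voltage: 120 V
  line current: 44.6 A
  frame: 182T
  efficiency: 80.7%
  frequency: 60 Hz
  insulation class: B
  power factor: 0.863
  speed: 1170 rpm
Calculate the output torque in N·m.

30.4 N·m

P_in = V·I·cosφ = 120 × 44.6 × 0.863 = 4619 W
P_out = η·P_in = 0.807 × 4619 = 3728 W
n = 1170 rpm
ω = 2π×1170/60 = 122.5 rad/s
τ = P_out/ω = 3728/122.5 = 30.4 N·m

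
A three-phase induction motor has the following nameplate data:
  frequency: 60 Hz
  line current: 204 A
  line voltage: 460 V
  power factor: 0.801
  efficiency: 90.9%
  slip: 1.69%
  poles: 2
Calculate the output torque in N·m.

P_in = √3·V·I·cosφ = 1.732 × 460 × 204 × 0.801 = 130187 W
P_out = η·P_in = 0.909 × 130187 = 118340 W
n_s = 120×60/2 = 3600 rpm; n = 3600×(1−0.0169) = 3539 rpm
ω = 2π×3539/60 = 370.6 rad/s
τ = P_out/ω = 118340/370.6 = 319 N·m

319 N·m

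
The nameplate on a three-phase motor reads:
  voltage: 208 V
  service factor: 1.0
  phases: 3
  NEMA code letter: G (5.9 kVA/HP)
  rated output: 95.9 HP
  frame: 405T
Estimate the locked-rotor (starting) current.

S_LR = 5.9 × 95.9 = 565.81 kVA
I_LR = S_LR/(√3·V_L) = 565810/(1.732×208) = 1570 A

1570 A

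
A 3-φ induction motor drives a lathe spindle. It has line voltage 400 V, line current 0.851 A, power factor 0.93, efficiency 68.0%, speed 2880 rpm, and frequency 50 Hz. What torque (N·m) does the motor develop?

P_in = √3·V·I·cosφ = 1.732 × 400 × 0.851 × 0.93 = 548 W
P_out = η·P_in = 0.68 × 548 = 373 W
n = 2880 rpm
ω = 2π×2880/60 = 301.6 rad/s
τ = P_out/ω = 373/301.6 = 1.24 N·m

1.24 N·m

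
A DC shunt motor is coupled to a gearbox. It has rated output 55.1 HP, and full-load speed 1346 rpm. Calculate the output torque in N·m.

292 N·m

P_out = 55.1 × 746 = 41105 W
ω = 2π × 1346/60 = 141 rad/s
τ = P_out/ω = 41105/141 = 292 N·m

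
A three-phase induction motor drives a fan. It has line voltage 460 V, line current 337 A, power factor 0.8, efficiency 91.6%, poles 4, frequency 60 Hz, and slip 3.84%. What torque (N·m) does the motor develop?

P_in = √3·V·I·cosφ = 1.732 × 460 × 337 × 0.8 = 214796 W
P_out = η·P_in = 0.916 × 214796 = 196753 W
n_s = 120×60/4 = 1800 rpm; n = 1800×(1−0.0384) = 1731 rpm
ω = 2π×1731/60 = 181.3 rad/s
τ = P_out/ω = 196753/181.3 = 1090 N·m

1090 N·m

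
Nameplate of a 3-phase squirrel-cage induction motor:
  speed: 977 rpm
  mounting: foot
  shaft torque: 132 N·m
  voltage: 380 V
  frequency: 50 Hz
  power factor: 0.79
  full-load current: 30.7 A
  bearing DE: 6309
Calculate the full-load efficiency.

84.6 %

ω = 2π × 977/60 = 102.3 rad/s; P_out = τω = 132 × 102.3 = 13504 W
P_in = √3·V_L·I_L·cosφ = 1.732 × 380 × 30.7 × 0.79 = 15962 W
η = P_out / P_in = 13504 / 15962 = 0.846 = 84.6%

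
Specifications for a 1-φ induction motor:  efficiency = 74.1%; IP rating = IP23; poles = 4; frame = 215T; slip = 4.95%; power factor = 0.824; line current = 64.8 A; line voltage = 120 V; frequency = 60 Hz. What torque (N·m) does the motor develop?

26.5 N·m

P_in = V·I·cosφ = 120 × 64.8 × 0.824 = 6407 W
P_out = η·P_in = 0.741 × 6407 = 4748 W
n_s = 120×60/4 = 1800 rpm; n = 1800×(1−0.0495) = 1711 rpm
ω = 2π×1711/60 = 179.2 rad/s
τ = P_out/ω = 4748/179.2 = 26.5 N·m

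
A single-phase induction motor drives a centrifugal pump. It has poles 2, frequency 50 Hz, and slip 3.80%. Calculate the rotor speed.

n_s = 120f/p = 120×50/2 = 3000 rpm
n = n_s(1 − s) = 3000 × (1 − 0.038) = 2886 rpm

2886 rpm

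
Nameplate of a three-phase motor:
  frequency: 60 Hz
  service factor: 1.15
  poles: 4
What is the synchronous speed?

n_s = 120f/p = 120×60/4 = 1800 rpm

1800 rpm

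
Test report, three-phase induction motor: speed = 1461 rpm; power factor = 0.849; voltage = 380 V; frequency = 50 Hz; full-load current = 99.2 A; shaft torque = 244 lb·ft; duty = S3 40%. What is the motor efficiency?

τ = 244 lb·ft × 1.356 = 330.9 N·m
ω = 2π × 1461/60 = 153 rad/s; P_out = τω = 330.9 × 153 = 50628 W
P_in = √3·V_L·I_L·cosφ = 1.732 × 380 × 99.2 × 0.849 = 55431 W
η = P_out / P_in = 50628 / 55431 = 0.913 = 91.3%

91.3 %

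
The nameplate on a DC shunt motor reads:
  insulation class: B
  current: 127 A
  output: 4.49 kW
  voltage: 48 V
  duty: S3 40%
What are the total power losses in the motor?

P_in = V·I = 48×127 = 6096 W
P_out = 4490 W
Losses = P_in − P_out = 6096 − 4490 = 1606 W

1.61 kW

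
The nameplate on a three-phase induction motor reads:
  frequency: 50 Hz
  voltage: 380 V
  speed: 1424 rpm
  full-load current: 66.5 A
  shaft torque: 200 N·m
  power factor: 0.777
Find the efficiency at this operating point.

87.7 %

ω = 2π × 1424/60 = 149.1 rad/s; P_out = τω = 200 × 149.1 = 29820 W
P_in = √3·V_L·I_L·cosφ = 1.732 × 380 × 66.5 × 0.777 = 34007 W
η = P_out / P_in = 29820 / 34007 = 0.877 = 87.7%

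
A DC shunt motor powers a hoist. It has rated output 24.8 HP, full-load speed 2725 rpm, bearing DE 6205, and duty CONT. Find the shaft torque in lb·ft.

47.8 lb·ft

P_out = 24.8 × 746 = 18501 W
ω = 2π × 2725/60 = 285.4 rad/s
τ = P_out/ω = 18501/285.4 = 64.82 N·m
In lb·ft: 64.82/1.356 = 47.8 lb·ft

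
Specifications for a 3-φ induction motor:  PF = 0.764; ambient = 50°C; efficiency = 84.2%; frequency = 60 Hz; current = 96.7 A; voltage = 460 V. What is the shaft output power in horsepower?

P_in = √3·V·I·cosφ = 1.732 × 460 × 96.7 × 0.764 = 58861 W
P_out = η·P_in = 0.842 × 58861 = 49561 W
= 49561/746 = 66.4 HP

66.4 HP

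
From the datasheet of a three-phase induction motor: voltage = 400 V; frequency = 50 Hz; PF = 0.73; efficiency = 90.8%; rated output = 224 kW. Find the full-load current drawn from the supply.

P_out = 224 kW = 224000 W
P_in = P_out / η = 224000 / 0.908 = 246696 W
I_L = P_in / (√3·V_L·cosφ) = 246696 / (1.732 × 400 × 0.73) = 488 A

488 A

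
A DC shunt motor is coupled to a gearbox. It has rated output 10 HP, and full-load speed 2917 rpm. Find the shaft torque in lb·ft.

18 lb·ft

P_out = 10 × 746 = 7460 W
ω = 2π × 2917/60 = 305.5 rad/s
τ = P_out/ω = 7460/305.5 = 24.42 N·m
In lb·ft: 24.42/1.356 = 18 lb·ft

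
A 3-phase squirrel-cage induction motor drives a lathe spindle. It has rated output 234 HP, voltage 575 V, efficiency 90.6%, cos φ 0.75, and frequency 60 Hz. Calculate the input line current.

258 A

P_out = 234 × 746 = 174564 W
P_in = P_out / η = 174564 / 0.906 = 192675 W
I_L = P_in / (√3·V_L·cosφ) = 192675 / (1.732 × 575 × 0.75) = 258 A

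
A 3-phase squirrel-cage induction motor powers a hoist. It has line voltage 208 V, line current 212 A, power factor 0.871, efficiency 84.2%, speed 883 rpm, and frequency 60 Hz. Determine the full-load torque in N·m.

P_in = √3·V·I·cosφ = 1.732 × 208 × 212 × 0.871 = 66522 W
P_out = η·P_in = 0.842 × 66522 = 56012 W
n = 883 rpm
ω = 2π×883/60 = 92.47 rad/s
τ = P_out/ω = 56012/92.47 = 606 N·m

606 N·m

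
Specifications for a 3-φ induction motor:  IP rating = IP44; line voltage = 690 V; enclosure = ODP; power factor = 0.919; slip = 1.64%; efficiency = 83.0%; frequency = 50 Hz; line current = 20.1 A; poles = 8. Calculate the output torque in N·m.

P_in = √3·V·I·cosφ = 1.732 × 690 × 20.1 × 0.919 = 22075 W
P_out = η·P_in = 0.83 × 22075 = 18322 W
n_s = 120×50/8 = 750 rpm; n = 750×(1−0.0164) = 738 rpm
ω = 2π×738/60 = 77.28 rad/s
τ = P_out/ω = 18322/77.28 = 237 N·m

237 N·m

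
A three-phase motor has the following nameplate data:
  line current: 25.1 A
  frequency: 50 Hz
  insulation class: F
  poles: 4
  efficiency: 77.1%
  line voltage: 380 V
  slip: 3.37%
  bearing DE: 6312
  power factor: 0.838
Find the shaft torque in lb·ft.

51.9 lb·ft

P_in = √3·V·I·cosφ = 1.732 × 380 × 25.1 × 0.838 = 13844 W
P_out = η·P_in = 0.771 × 13844 = 10674 W
n_s = 120×50/4 = 1500 rpm; n = 1500×(1−0.0337) = 1449 rpm
ω = 2π×1449/60 = 151.7 rad/s
τ = P_out/ω = 10674/151.7 = 70.36 N·m
In lb·ft: 70.36/1.356 = 51.9 lb·ft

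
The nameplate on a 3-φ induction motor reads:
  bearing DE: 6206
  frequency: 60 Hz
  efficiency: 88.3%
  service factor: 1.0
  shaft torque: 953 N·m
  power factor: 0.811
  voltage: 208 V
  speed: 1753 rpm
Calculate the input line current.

678 A

ω = 2π×1753/60 = 183.6 rad/s; P_out = τω = 953 × 183.6 = 174971 W
P_in = P_out / η = 174971 / 0.883 = 198155 W
I_L = P_in / (√3·V_L·cosφ) = 198155 / (1.732 × 208 × 0.811) = 678 A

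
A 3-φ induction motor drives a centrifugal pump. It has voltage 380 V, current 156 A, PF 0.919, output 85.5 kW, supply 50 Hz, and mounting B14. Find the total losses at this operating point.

8860 W

P_in = √3·V·I·cosφ = 1.732×380×156×0.919 = 94356 W
P_out = 85500 W
Losses = P_in − P_out = 94356 − 85500 = 8856 W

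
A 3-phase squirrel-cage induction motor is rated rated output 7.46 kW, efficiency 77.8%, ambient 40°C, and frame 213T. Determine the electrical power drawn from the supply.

P_out = 7460 W
P_in = P_out/η = 7460/0.778 = 9589 W = 9.59 kW

9.59 kW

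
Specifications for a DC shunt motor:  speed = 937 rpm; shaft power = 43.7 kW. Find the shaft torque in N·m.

445 N·m

ω = 2π × 937/60 = 98.12 rad/s
τ = P/ω = 43700/98.12 = 445 N·m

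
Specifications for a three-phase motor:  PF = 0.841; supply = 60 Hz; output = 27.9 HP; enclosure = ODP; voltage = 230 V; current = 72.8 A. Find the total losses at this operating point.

P_in = √3·V·I·cosφ = 1.732×230×72.8×0.841 = 24390 W
P_out = 27.9×746 = 20813 W
Losses = P_in − P_out = 24390 − 20813 = 3577 W

3580 W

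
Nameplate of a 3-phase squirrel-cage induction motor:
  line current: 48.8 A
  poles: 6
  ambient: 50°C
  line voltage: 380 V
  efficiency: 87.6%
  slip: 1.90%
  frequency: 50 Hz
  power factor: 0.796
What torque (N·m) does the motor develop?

P_in = √3·V·I·cosφ = 1.732 × 380 × 48.8 × 0.796 = 25566 W
P_out = η·P_in = 0.876 × 25566 = 22396 W
n_s = 120×50/6 = 1000 rpm; n = 1000×(1−0.019) = 981 rpm
ω = 2π×981/60 = 102.7 rad/s
τ = P_out/ω = 22396/102.7 = 218 N·m

218 N·m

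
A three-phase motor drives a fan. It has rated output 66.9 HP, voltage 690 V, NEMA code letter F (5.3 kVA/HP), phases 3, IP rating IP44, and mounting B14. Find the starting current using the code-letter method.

297 A

S_LR = 5.3 × 66.9 = 354.57 kVA
I_LR = S_LR/(√3·V_L) = 354570/(1.732×690) = 297 A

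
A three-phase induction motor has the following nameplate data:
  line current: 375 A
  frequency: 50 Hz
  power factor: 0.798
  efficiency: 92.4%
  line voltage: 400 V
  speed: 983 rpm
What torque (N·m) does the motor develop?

1860 N·m

P_in = √3·V·I·cosφ = 1.732 × 400 × 375 × 0.798 = 207320 W
P_out = η·P_in = 0.924 × 207320 = 191564 W
n = 983 rpm
ω = 2π×983/60 = 102.9 rad/s
τ = P_out/ω = 191564/102.9 = 1860 N·m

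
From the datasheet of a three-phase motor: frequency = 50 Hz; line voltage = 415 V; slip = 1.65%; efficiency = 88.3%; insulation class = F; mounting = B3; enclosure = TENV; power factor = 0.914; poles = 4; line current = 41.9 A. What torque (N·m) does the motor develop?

P_in = √3·V·I·cosφ = 1.732 × 415 × 41.9 × 0.914 = 27527 W
P_out = η·P_in = 0.883 × 27527 = 24306 W
n_s = 120×50/4 = 1500 rpm; n = 1500×(1−0.0165) = 1475 rpm
ω = 2π×1475/60 = 154.5 rad/s
τ = P_out/ω = 24306/154.5 = 157 N·m

157 N·m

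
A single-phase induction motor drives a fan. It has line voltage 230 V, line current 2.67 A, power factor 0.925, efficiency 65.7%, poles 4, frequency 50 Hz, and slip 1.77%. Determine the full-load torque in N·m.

2.42 N·m

P_in = V·I·cosφ = 230 × 2.67 × 0.925 = 568 W
P_out = η·P_in = 0.657 × 568 = 373 W
n_s = 120×50/4 = 1500 rpm; n = 1500×(1−0.0177) = 1473 rpm
ω = 2π×1473/60 = 154.3 rad/s
τ = P_out/ω = 373/154.3 = 2.42 N·m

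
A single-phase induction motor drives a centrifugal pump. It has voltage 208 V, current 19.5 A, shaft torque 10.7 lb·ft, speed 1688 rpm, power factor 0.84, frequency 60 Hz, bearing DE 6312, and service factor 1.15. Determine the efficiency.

τ = 10.7 lb·ft × 1.356 = 14.51 N·m
ω = 2π × 1688/60 = 176.8 rad/s; P_out = τω = 14.51 × 176.8 = 2565 W
P_in = V·I·cosφ = 208 × 19.5 × 0.84 = 3407 W
η = P_out / P_in = 2565 / 3407 = 0.753 = 75.3%

75.3 %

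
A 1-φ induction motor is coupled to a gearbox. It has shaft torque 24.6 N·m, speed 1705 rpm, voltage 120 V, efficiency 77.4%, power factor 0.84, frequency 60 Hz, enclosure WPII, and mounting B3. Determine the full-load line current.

ω = 2π×1705/60 = 178.5 rad/s; P_out = τω = 24.6 × 178.5 = 4391 W
P_in = P_out / η = 4391 / 0.774 = 5673 W
I = P_in / (V·cosφ) = 5673 / (120 × 0.84) = 56.3 A

56.3 A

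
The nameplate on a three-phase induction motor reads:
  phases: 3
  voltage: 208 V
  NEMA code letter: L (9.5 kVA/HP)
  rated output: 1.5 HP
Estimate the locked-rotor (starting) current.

39.6 A

S_LR = 9.5 × 1.5 = 14.25 kVA
I_LR = S_LR/(√3·V_L) = 14250/(1.732×208) = 39.6 A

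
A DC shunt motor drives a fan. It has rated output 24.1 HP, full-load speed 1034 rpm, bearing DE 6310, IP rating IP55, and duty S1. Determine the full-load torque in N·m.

166 N·m

P_out = 24.1 × 746 = 17979 W
ω = 2π × 1034/60 = 108.3 rad/s
τ = P_out/ω = 17979/108.3 = 166 N·m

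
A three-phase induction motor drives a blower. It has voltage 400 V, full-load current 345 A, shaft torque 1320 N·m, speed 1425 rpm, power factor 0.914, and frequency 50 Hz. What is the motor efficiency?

ω = 2π × 1425/60 = 149.2 rad/s; P_out = τω = 1320 × 149.2 = 196944 W
P_in = √3·V_L·I_L·cosφ = 1.732 × 400 × 345 × 0.914 = 218461 W
η = P_out / P_in = 196944 / 218461 = 0.902 = 90.2%

90.2 %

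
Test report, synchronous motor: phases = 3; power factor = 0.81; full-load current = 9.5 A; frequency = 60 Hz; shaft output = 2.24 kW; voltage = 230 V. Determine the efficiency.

P_out = 2.24 kW = 2240 W
P_in = √3·V_L·I_L·cosφ = 1.732 × 230 × 9.5 × 0.81 = 3065 W
η = P_out / P_in = 2240 / 3065 = 0.731 = 73.1%

73.1 %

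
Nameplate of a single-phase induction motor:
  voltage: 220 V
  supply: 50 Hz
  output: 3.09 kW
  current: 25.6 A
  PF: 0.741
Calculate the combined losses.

P_in = V·I·cosφ = 220×25.6×0.741 = 4173 W
P_out = 3090 W
Losses = P_in − P_out = 4173 − 3090 = 1083 W

1.08 kW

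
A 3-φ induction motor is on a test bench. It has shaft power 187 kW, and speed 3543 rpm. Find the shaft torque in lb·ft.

ω = 2π × 3543/60 = 371 rad/s
τ = P/ω = 187000/371 = 504 N·m
In lb·ft: 504/1.356 = 372 lb·ft

372 lb·ft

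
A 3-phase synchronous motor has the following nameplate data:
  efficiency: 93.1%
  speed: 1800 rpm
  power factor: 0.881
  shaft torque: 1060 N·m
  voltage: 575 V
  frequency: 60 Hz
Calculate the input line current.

ω = 2π×1800/60 = 188.5 rad/s; P_out = τω = 1060 × 188.5 = 199810 W
P_in = P_out / η = 199810 / 0.931 = 214619 W
I_L = P_in / (√3·V_L·cosφ) = 214619 / (1.732 × 575 × 0.881) = 245 A

245 A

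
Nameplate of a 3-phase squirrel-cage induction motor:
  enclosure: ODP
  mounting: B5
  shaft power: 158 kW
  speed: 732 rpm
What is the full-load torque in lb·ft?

1520 lb·ft

ω = 2π × 732/60 = 76.65 rad/s
τ = P/ω = 158000/76.65 = 2061 N·m
In lb·ft: 2061/1.356 = 1520 lb·ft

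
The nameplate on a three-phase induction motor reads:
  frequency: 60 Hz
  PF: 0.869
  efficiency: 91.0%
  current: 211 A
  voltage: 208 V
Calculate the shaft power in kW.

60.1 kW

P_in = √3·V·I·cosφ = 1.732 × 208 × 211 × 0.869 = 66056 W
P_out = η·P_in = 0.91 × 66056 = 60111 W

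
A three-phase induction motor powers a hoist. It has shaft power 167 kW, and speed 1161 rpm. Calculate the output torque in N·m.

ω = 2π × 1161/60 = 121.6 rad/s
τ = P/ω = 167000/121.6 = 1370 N·m

1370 N·m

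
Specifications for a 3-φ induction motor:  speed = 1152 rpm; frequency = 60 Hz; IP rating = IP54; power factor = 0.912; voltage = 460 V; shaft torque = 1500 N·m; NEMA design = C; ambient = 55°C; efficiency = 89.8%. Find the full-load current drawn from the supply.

277 A

ω = 2π×1152/60 = 120.6 rad/s; P_out = τω = 1500 × 120.6 = 180900 W
P_in = P_out / η = 180900 / 0.898 = 201448 W
I_L = P_in / (√3·V_L·cosφ) = 201448 / (1.732 × 460 × 0.912) = 277 A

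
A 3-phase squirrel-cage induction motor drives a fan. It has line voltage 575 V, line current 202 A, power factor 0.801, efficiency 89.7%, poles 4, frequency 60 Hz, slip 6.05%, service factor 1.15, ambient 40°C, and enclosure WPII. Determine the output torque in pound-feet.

P_in = √3·V·I·cosφ = 1.732 × 575 × 202 × 0.801 = 161139 W
P_out = η·P_in = 0.897 × 161139 = 144542 W
n_s = 120×60/4 = 1800 rpm; n = 1800×(1−0.0605) = 1691 rpm
ω = 2π×1691/60 = 177.1 rad/s
τ = P_out/ω = 144542/177.1 = 816.2 N·m
In lb·ft: 816.2/1.356 = 602 lb·ft

602 lb·ft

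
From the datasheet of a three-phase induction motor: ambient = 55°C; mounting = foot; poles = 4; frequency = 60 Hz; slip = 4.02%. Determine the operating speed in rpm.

n_s = 120f/p = 120×60/4 = 1800 rpm
n = n_s(1 − s) = 1800 × (1 − 0.0402) = 1728 rpm

1728 rpm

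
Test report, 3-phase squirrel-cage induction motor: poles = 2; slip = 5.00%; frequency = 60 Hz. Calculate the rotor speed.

3420 rpm

n_s = 120f/p = 120×60/2 = 3600 rpm
n = n_s(1 − s) = 3600 × (1 − 0.05) = 3420 rpm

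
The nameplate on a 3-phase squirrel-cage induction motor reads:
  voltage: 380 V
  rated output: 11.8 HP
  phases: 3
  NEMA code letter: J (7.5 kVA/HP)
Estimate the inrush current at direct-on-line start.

S_LR = 7.5 × 11.8 = 88.5 kVA
I_LR = S_LR/(√3·V_L) = 88500/(1.732×380) = 134 A

134 A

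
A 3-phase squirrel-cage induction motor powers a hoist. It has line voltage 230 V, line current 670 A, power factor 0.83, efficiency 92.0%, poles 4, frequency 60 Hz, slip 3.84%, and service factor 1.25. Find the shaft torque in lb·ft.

P_in = √3·V·I·cosφ = 1.732 × 230 × 670 × 0.83 = 221528 W
P_out = η·P_in = 0.92 × 221528 = 203806 W
n_s = 120×60/4 = 1800 rpm; n = 1800×(1−0.0384) = 1731 rpm
ω = 2π×1731/60 = 181.3 rad/s
τ = P_out/ω = 203806/181.3 = 1124 N·m
In lb·ft: 1124/1.356 = 829 lb·ft

829 lb·ft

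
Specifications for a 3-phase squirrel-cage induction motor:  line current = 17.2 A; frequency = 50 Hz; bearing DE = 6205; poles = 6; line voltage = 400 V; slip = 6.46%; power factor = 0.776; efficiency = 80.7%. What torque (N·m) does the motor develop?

P_in = √3·V·I·cosφ = 1.732 × 400 × 17.2 × 0.776 = 9247 W
P_out = η·P_in = 0.807 × 9247 = 7462 W
n_s = 120×50/6 = 1000 rpm; n = 1000×(1−0.0646) = 935 rpm
ω = 2π×935/60 = 97.91 rad/s
τ = P_out/ω = 7462/97.91 = 76.2 N·m

76.2 N·m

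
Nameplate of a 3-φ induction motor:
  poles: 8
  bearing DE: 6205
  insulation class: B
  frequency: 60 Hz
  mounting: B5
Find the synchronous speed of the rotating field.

n_s = 120f/p = 120×60/8 = 900 rpm

900 rpm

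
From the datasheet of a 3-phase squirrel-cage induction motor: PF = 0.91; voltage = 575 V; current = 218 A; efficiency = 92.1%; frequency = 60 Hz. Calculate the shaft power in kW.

182 kW

P_in = √3·V·I·cosφ = 1.732 × 575 × 218 × 0.91 = 197567 W
P_out = η·P_in = 0.921 × 197567 = 181959 W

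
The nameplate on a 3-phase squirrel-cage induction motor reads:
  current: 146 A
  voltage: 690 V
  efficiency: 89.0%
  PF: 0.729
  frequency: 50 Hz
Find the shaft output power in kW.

P_in = √3·V·I·cosφ = 1.732 × 690 × 146 × 0.729 = 127197 W
P_out = η·P_in = 0.89 × 127197 = 113205 W

113 kW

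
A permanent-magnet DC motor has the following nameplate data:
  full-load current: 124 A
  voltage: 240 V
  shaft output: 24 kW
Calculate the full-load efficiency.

P_out = 24 kW = 24000 W
P_in = V·I = 240 × 124 = 29760 W
η = P_out / P_in = 24000 / 29760 = 0.806 = 80.6%

80.6 %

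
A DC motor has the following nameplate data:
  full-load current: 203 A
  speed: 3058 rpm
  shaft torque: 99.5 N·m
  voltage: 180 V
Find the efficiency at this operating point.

87.2 %

ω = 2π × 3058/60 = 320.2 rad/s; P_out = τω = 99.5 × 320.2 = 31860 W
P_in = V·I = 180 × 203 = 36540 W
η = P_out / P_in = 31860 / 36540 = 0.872 = 87.2%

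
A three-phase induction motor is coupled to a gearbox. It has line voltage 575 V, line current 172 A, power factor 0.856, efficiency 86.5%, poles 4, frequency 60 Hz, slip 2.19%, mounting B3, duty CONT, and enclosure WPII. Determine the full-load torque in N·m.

P_in = √3·V·I·cosφ = 1.732 × 575 × 172 × 0.856 = 146628 W
P_out = η·P_in = 0.865 × 146628 = 126833 W
n_s = 120×60/4 = 1800 rpm; n = 1800×(1−0.0219) = 1761 rpm
ω = 2π×1761/60 = 184.4 rad/s
τ = P_out/ω = 126833/184.4 = 688 N·m

688 N·m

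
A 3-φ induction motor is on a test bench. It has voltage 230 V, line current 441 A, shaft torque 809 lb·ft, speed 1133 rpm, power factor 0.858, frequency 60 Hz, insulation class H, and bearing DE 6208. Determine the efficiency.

τ = 809 lb·ft × 1.356 = 1097 N·m
ω = 2π × 1133/60 = 118.6 rad/s; P_out = τω = 1097 × 118.6 = 130104 W
P_in = √3·V_L·I_L·cosφ = 1.732 × 230 × 441 × 0.858 = 150731 W
η = P_out / P_in = 130104 / 150731 = 0.863 = 86.3%

86.3 %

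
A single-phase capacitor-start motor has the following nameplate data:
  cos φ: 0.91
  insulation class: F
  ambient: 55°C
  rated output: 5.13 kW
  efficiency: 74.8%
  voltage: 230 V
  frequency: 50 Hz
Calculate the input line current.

32.8 A

P_out = 5.13 kW = 5130 W
P_in = P_out / η = 5130 / 0.748 = 6858 W
I = P_in / (V·cosφ) = 6858 / (230 × 0.91) = 32.8 A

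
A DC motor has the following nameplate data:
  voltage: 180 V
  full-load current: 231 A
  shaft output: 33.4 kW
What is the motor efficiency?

80.3 %

P_out = 33.4 kW = 33400 W
P_in = V·I = 180 × 231 = 41580 W
η = P_out / P_in = 33400 / 41580 = 0.803 = 80.3%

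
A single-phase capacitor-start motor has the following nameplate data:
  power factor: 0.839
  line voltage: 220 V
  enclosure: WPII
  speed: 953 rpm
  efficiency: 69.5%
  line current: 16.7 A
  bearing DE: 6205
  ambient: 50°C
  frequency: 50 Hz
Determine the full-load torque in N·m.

P_in = V·I·cosφ = 220 × 16.7 × 0.839 = 3082 W
P_out = η·P_in = 0.695 × 3082 = 2142 W
n = 953 rpm
ω = 2π×953/60 = 99.8 rad/s
τ = P_out/ω = 2142/99.8 = 21.5 N·m

21.5 N·m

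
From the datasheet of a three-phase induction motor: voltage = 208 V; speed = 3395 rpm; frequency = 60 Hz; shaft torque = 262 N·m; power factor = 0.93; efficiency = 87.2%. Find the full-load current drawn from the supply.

ω = 2π×3395/60 = 355.5 rad/s; P_out = τω = 262 × 355.5 = 93141 W
P_in = P_out / η = 93141 / 0.872 = 106813 W
I_L = P_in / (√3·V_L·cosφ) = 106813 / (1.732 × 208 × 0.93) = 319 A

319 A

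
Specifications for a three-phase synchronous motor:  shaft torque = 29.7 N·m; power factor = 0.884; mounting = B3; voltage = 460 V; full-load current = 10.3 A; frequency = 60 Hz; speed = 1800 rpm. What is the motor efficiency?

77.2 %

ω = 2π × 1800/60 = 188.5 rad/s; P_out = τω = 29.7 × 188.5 = 5598 W
P_in = √3·V_L·I_L·cosφ = 1.732 × 460 × 10.3 × 0.884 = 7254 W
η = P_out / P_in = 5598 / 7254 = 0.772 = 77.2%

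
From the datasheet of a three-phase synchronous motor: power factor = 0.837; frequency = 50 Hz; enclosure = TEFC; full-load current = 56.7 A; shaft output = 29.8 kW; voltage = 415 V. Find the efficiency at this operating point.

P_out = 29.8 kW = 29800 W
P_in = √3·V_L·I_L·cosφ = 1.732 × 415 × 56.7 × 0.837 = 34112 W
η = P_out / P_in = 29800 / 34112 = 0.874 = 87.4%

87.4 %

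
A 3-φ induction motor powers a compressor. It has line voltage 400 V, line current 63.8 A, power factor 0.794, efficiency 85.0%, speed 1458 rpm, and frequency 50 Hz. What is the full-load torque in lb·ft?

P_in = √3·V·I·cosφ = 1.732 × 400 × 63.8 × 0.794 = 35095 W
P_out = η·P_in = 0.85 × 35095 = 29831 W
n = 1458 rpm
ω = 2π×1458/60 = 152.7 rad/s
τ = P_out/ω = 29831/152.7 = 195.4 N·m
In lb·ft: 195.4/1.356 = 144 lb·ft

144 lb·ft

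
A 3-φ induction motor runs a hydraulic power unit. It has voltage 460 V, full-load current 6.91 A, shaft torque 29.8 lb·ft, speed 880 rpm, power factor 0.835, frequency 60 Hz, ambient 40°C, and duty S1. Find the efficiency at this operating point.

81.0 %

τ = 29.8 lb·ft × 1.356 = 40.41 N·m
ω = 2π × 880/60 = 92.15 rad/s; P_out = τω = 40.41 × 92.15 = 3724 W
P_in = √3·V_L·I_L·cosφ = 1.732 × 460 × 6.91 × 0.835 = 4597 W
η = P_out / P_in = 3724 / 4597 = 0.810 = 81.0%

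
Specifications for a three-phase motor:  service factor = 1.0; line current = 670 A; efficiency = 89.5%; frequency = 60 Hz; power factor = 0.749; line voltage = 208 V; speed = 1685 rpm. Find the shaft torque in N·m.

917 N·m

P_in = √3·V·I·cosφ = 1.732 × 208 × 670 × 0.749 = 180787 W
P_out = η·P_in = 0.895 × 180787 = 161804 W
n = 1685 rpm
ω = 2π×1685/60 = 176.5 rad/s
τ = P_out/ω = 161804/176.5 = 917 N·m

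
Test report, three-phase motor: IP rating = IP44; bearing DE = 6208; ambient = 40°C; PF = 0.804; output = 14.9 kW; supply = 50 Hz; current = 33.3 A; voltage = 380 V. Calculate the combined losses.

2720 W

P_in = √3·V·I·cosφ = 1.732×380×33.3×0.804 = 17621 W
P_out = 14900 W
Losses = P_in − P_out = 17621 − 14900 = 2721 W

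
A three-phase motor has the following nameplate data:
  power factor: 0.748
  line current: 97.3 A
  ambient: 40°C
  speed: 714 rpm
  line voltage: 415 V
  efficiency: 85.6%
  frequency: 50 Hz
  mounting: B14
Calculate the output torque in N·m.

P_in = √3·V·I·cosφ = 1.732 × 415 × 97.3 × 0.748 = 52313 W
P_out = η·P_in = 0.856 × 52313 = 44780 W
n = 714 rpm
ω = 2π×714/60 = 74.77 rad/s
τ = P_out/ω = 44780/74.77 = 599 N·m

599 N·m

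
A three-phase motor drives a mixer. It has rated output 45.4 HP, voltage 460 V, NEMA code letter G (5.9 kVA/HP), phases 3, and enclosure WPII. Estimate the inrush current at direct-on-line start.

S_LR = 5.9 × 45.4 = 267.86 kVA
I_LR = S_LR/(√3·V_L) = 267860/(1.732×460) = 336 A

336 A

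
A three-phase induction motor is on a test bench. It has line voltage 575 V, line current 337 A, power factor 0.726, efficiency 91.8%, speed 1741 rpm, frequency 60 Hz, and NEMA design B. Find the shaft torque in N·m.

P_in = √3·V·I·cosφ = 1.732 × 575 × 337 × 0.726 = 243659 W
P_out = η·P_in = 0.918 × 243659 = 223679 W
n = 1741 rpm
ω = 2π×1741/60 = 182.3 rad/s
τ = P_out/ω = 223679/182.3 = 1230 N·m

1230 N·m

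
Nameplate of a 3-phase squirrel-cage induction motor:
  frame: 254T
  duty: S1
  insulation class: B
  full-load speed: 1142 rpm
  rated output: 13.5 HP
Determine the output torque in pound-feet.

62.1 lb·ft

P_out = 13.5 × 746 = 10071 W
ω = 2π × 1142/60 = 119.6 rad/s
τ = P_out/ω = 10071/119.6 = 84.21 N·m
In lb·ft: 84.21/1.356 = 62.1 lb·ft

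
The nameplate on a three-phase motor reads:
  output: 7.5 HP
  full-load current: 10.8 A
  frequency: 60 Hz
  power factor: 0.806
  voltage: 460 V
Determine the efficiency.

P_out = 7.5 × 746 = 5595 W
P_in = √3·V_L·I_L·cosφ = 1.732 × 460 × 10.8 × 0.806 = 6935 W
η = P_out / P_in = 5595 / 6935 = 0.807 = 80.7%

80.7 %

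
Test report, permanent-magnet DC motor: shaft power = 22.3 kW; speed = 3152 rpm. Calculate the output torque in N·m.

ω = 2π × 3152/60 = 330.1 rad/s
τ = P/ω = 22300/330.1 = 67.6 N·m

67.6 N·m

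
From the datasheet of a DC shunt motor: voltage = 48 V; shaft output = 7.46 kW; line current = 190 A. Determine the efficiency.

81.8 %

P_out = 7.46 kW = 7460 W
P_in = V·I = 48 × 190 = 9120 W
η = P_out / P_in = 7460 / 9120 = 0.818 = 81.8%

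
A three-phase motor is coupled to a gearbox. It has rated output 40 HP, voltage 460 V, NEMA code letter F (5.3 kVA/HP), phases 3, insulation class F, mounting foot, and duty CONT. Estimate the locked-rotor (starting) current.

266 A

S_LR = 5.3 × 40 = 212 kVA
I_LR = S_LR/(√3·V_L) = 212000/(1.732×460) = 266 A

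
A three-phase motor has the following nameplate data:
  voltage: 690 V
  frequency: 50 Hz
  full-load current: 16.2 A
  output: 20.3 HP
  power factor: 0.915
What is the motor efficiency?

P_out = 20.3 × 746 = 15144 W
P_in = √3·V_L·I_L·cosφ = 1.732 × 690 × 16.2 × 0.915 = 17715 W
η = P_out / P_in = 15144 / 17715 = 0.855 = 85.5%

85.5 %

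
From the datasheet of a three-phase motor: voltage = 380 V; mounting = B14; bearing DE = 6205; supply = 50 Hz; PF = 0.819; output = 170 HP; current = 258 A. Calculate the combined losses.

12300 W

P_in = √3·V·I·cosφ = 1.732×380×258×0.819 = 139071 W
P_out = 170×746 = 126820 W
Losses = P_in − P_out = 139071 − 126820 = 12251 W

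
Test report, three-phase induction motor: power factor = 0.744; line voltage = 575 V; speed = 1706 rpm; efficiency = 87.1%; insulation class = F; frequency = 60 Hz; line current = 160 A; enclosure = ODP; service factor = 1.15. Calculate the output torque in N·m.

578 N·m

P_in = √3·V·I·cosφ = 1.732 × 575 × 160 × 0.744 = 118552 W
P_out = η·P_in = 0.871 × 118552 = 103259 W
n = 1706 rpm
ω = 2π×1706/60 = 178.7 rad/s
τ = P_out/ω = 103259/178.7 = 578 N·m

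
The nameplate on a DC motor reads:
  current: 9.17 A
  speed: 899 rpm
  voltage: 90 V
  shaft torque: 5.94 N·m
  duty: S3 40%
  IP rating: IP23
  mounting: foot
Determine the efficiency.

67.8 %

ω = 2π × 899/60 = 94.14 rad/s; P_out = τω = 5.94 × 94.14 = 559 W
P_in = V·I = 90 × 9.17 = 825 W
η = P_out / P_in = 559 / 825 = 0.678 = 67.8%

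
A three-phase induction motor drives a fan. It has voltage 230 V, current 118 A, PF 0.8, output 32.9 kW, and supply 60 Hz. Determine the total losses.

P_in = √3·V·I·cosφ = 1.732×230×118×0.8 = 37605 W
P_out = 32900 W
Losses = P_in − P_out = 37605 − 32900 = 4705 W

4710 W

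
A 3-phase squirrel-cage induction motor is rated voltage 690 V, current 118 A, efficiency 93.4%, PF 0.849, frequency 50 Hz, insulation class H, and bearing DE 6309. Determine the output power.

112 kW

P_in = √3·V·I·cosφ = 1.732 × 690 × 118 × 0.849 = 119726 W
P_out = η·P_in = 0.934 × 119726 = 111824 W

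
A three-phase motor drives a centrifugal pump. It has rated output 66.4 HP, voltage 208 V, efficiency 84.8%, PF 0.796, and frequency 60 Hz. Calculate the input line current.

P_out = 66.4 × 746 = 49534 W
P_in = P_out / η = 49534 / 0.848 = 58413 W
I_L = P_in / (√3·V_L·cosφ) = 58413 / (1.732 × 208 × 0.796) = 204 A

204 A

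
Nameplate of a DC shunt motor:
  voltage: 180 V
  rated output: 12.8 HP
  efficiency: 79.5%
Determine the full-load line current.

66.7 A

P_out = 12.8 × 746 = 9549 W
P_in = P_out / η = 9549 / 0.795 = 12011 W
I = P_in / V = 12011 / 180 = 66.7 A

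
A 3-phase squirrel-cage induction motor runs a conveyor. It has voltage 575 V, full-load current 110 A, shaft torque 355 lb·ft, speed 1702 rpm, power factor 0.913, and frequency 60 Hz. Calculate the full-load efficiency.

τ = 355 lb·ft × 1.356 = 481.4 N·m
ω = 2π × 1702/60 = 178.2 rad/s; P_out = τω = 481.4 × 178.2 = 85785 W
P_in = √3·V_L·I_L·cosφ = 1.732 × 575 × 110 × 0.913 = 100018 W
η = P_out / P_in = 85785 / 100018 = 0.858 = 85.8%

85.8 %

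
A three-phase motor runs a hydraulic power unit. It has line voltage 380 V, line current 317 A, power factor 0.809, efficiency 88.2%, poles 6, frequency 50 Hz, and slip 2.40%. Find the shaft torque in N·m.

1460 N·m

P_in = √3·V·I·cosφ = 1.732 × 380 × 317 × 0.809 = 168787 W
P_out = η·P_in = 0.882 × 168787 = 148870 W
n_s = 120×50/6 = 1000 rpm; n = 1000×(1−0.024) = 976 rpm
ω = 2π×976/60 = 102.2 rad/s
τ = P_out/ω = 148870/102.2 = 1460 N·m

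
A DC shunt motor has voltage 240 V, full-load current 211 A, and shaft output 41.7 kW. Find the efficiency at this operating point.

P_out = 41.7 kW = 41700 W
P_in = V·I = 240 × 211 = 50640 W
η = P_out / P_in = 41700 / 50640 = 0.823 = 82.3%

82.3 %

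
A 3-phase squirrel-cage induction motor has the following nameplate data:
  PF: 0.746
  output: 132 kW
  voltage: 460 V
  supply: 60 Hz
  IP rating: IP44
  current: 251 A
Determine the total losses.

P_in = √3·V·I·cosφ = 1.732×460×251×0.746 = 149183 W
P_out = 132000 W
Losses = P_in − P_out = 149183 − 132000 = 17183 W

17.2 kW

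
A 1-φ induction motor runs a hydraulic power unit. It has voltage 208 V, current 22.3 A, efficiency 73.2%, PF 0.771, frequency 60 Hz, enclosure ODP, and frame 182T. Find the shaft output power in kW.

P_in = V·I·cosφ = 208 × 22.3 × 0.771 = 3576 W
P_out = η·P_in = 0.732 × 3576 = 2618 W

2.62 kW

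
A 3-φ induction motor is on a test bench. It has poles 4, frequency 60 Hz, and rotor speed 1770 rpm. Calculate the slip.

1.67 %

n_s = 120f/p = 120×60/4 = 1800 rpm
s = (n_s − n)/n_s = (1800 − 1770)/1800 = 0.0167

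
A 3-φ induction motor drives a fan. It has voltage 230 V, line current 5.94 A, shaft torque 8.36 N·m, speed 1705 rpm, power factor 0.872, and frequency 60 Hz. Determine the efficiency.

72.3 %

ω = 2π × 1705/60 = 178.5 rad/s; P_out = τω = 8.36 × 178.5 = 1492 W
P_in = √3·V_L·I_L·cosφ = 1.732 × 230 × 5.94 × 0.872 = 2063 W
η = P_out / P_in = 1492 / 2063 = 0.723 = 72.3%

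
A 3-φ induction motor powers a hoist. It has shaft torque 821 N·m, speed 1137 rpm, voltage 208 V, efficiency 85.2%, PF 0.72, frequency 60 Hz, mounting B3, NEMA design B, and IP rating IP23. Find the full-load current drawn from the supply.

442 A

ω = 2π×1137/60 = 119.1 rad/s; P_out = τω = 821 × 119.1 = 97781 W
P_in = P_out / η = 97781 / 0.852 = 114766 W
I_L = P_in / (√3·V_L·cosφ) = 114766 / (1.732 × 208 × 0.72) = 442 A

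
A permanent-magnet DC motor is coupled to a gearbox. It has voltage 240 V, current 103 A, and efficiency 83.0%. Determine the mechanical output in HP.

P_in = V·I = 240 × 103 = 24720 W
P_out = η·P_in = 0.83 × 24720 = 20518 W
= 20518/746 = 27.5 HP

27.5 HP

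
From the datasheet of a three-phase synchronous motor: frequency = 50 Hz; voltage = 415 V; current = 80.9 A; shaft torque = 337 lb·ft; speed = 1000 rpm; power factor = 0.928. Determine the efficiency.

τ = 337 lb·ft × 1.356 = 457 N·m
ω = 2π × 1000/60 = 104.7 rad/s; P_out = τω = 457 × 104.7 = 47848 W
P_in = √3·V_L·I_L·cosφ = 1.732 × 415 × 80.9 × 0.928 = 53963 W
η = P_out / P_in = 47848 / 53963 = 0.887 = 88.7%

88.7 %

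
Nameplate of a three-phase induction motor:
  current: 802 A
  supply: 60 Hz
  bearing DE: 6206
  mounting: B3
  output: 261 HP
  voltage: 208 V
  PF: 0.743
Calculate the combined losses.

20 kW

P_in = √3·V·I·cosφ = 1.732×208×802×0.743 = 214672 W
P_out = 261×746 = 194706 W
Losses = P_in − P_out = 214672 − 194706 = 19966 W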